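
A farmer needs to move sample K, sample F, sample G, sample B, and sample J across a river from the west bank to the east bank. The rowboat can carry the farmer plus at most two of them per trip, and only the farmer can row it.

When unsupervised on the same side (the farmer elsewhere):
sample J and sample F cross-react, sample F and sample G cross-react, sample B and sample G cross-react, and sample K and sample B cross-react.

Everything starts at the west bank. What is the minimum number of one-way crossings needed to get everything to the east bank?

7

Counting alone: the farmer can take at most 2 across per trip to the east bank, so moving all 5 needs at least 3 loaded trips out, with a return between consecutive ones — at least 5 crossings.
The safety rule pushes this higher. Following every safe sequence of crossings, the most of the 5 that can be at the east bank as the rowboat arrives there on crossing 5 is 4 — never all 5.
So no plan with fewer than 7 crossings exists, and this one achieves 7:
1. Farmer goes to the east bank with sample B and sample F.  [the west bank: sample G, sample J, sample K | the east bank: sample B, sample F]
2. Farmer goes back to the west bank alone.  [the west bank: sample G, sample J, sample K | the east bank: sample B, sample F]
3. Farmer goes to the east bank with sample K.  [the west bank: sample G, sample J | the east bank: sample B, sample F, sample K]
4. Farmer goes back to the west bank with sample B.  [the west bank: sample B, sample G, sample J | the east bank: sample F, sample K]
5. Farmer goes to the east bank with sample G and sample J.  [the west bank: sample B | the east bank: sample F, sample G, sample J, sample K]
6. Farmer goes back to the west bank with sample F.  [the west bank: sample B, sample F | the east bank: sample G, sample J, sample K]
7. Farmer goes to the east bank with sample B and sample F.  [the west bank: — | the east bank: sample B, sample F, sample G, sample J, sample K]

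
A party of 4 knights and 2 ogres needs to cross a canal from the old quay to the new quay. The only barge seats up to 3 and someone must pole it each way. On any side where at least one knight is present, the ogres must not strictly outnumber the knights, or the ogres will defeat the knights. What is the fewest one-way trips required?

Counting alone: each trip to the new quay takes at most 3 across and each return brings at least 1 back, so after t trips out (and t−1 returns) at most 3t − (t−1) of the 6 are across; that first reaches 6 at t = 3, so at least 5 crossings are needed.
The plan below uses exactly 5 crossings, so it is optimal:
1. 2 ogres → the new quay.  (the old quay: 4K 0O; the new quay: 0K 2O)
2. 1 ogre ← the old quay.  (the old quay: 4K 1O; the new quay: 0K 1O)
3. 2 knights and 1 ogre → the new quay.  (the old quay: 2K 0O; the new quay: 2K 2O)
4. 1 ogre ← the old quay.  (the old quay: 2K 1O; the new quay: 2K 1O)
5. 2 knights and 1 ogre → the new quay.  (the old quay: 0K 0O; the new quay: 4K 2O)

5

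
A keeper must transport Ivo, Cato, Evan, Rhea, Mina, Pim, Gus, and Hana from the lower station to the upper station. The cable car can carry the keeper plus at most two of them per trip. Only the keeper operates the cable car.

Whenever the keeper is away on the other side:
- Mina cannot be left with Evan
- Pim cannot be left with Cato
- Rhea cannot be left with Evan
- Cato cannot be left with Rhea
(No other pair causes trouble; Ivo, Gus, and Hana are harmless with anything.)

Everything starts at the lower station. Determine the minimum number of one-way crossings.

9

Counting alone: the keeper can take at most 2 across per trip to the upper station, so moving all 8 needs at least 4 loaded trips out, with a return between consecutive ones — at least 7 crossings.
The safety rule pushes this higher. Following every safe sequence of crossings, the most of the 8 that can be at the upper station as the cable car arrives there on crossing 7 is 7 — never all 8.
So no plan with fewer than 9 crossings exists, and this one achieves 9:
1. Keeper goes to the upper station with Cato and Evan.
2. Keeper goes back to the lower station alone.
3. Keeper goes to the upper station with Ivo and Rhea.
4. Keeper goes back to the lower station with Cato and Evan.
5. Keeper goes to the upper station with Mina and Pim.
6. Keeper goes back to the lower station alone.
7. Keeper goes to the upper station with Gus and Hana.
8. Keeper goes back to the lower station alone.
9. Keeper goes to the upper station with Cato and Evan.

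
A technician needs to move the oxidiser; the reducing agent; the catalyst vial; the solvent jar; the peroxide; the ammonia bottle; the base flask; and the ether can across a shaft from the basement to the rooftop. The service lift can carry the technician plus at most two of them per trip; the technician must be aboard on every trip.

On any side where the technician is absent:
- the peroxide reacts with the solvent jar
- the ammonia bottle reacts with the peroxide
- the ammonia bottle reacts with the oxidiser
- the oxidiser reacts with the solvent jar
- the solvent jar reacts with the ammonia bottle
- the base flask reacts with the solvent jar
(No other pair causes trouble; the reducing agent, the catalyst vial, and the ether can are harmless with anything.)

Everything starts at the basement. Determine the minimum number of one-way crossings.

Counting alone: the technician can take at most 2 across per trip to the rooftop, so moving all 8 needs at least 4 loaded trips out, with a return between consecutive ones — at least 7 crossings.
The safety rule pushes this higher. Following every safe sequence of crossings, the most of the 8 that can be at the rooftop as the service lift arrives there on crossings 7, 9, 11 is 5, 6, 7 respectively — never all 8.
So no plan with fewer than 13 crossings exists, and this one achieves 13:
1. Technician goes to the rooftop with the ammonia bottle and the solvent jar.  [the basement: the base flask, the catalyst vial, the ether can, the oxidiser, the peroxide, the reducing agent | the rooftop: the ammonia bottle, the solvent jar]
2. Technician goes back to the basement with the solvent jar.  [the basement: the base flask, the catalyst vial, the ether can, the oxidiser, the peroxide, the reducing agent, the solvent jar | the rooftop: the ammonia bottle]
3. Technician goes to the rooftop with the reducing agent and the solvent jar.  [the basement: the base flask, the catalyst vial, the ether can, the oxidiser, the peroxide | the rooftop: the ammonia bottle, the reducing agent, the solvent jar]
4. Technician goes back to the basement with the solvent jar.  [the basement: the base flask, the catalyst vial, the ether can, the oxidiser, the peroxide, the solvent jar | the rooftop: the ammonia bottle, the reducing agent]
5. Technician goes to the rooftop with the catalyst vial and the solvent jar.  [the basement: the base flask, the ether can, the oxidiser, the peroxide | the rooftop: the ammonia bottle, the catalyst vial, the reducing agent, the solvent jar]
6. Technician goes back to the basement with the solvent jar.  [the basement: the base flask, the ether can, the oxidiser, the peroxide, the solvent jar | the rooftop: the ammonia bottle, the catalyst vial, the reducing agent]
7. Technician goes to the rooftop with the base flask and the solvent jar.  [the basement: the ether can, the oxidiser, the peroxide | the rooftop: the ammonia bottle, the base flask, the catalyst vial, the reducing agent, the solvent jar]
8. Technician goes back to the basement with the solvent jar.  [the basement: the ether can, the oxidiser, the peroxide, the solvent jar | the rooftop: the ammonia bottle, the base flask, the catalyst vial, the reducing agent]
9. Technician goes to the rooftop with the oxidiser and the peroxide.  [the basement: the ether can, the solvent jar | the rooftop: the ammonia bottle, the base flask, the catalyst vial, the oxidiser, the peroxide, the reducing agent]
10. Technician goes back to the basement with the ammonia bottle.  [the basement: the ammonia bottle, the ether can, the solvent jar | the rooftop: the base flask, the catalyst vial, the oxidiser, the peroxide, the reducing agent]
11. Technician goes to the rooftop with the ether can and the solvent jar.  [the basement: the ammonia bottle | the rooftop: the base flask, the catalyst vial, the ether can, the oxidiser, the peroxide, the reducing agent, the solvent jar]
12. Technician goes back to the basement with the solvent jar.  [the basement: the ammonia bottle, the solvent jar | the rooftop: the base flask, the catalyst vial, the ether can, the oxidiser, the peroxide, the reducing agent]
13. Technician goes to the rooftop with the ammonia bottle and the solvent jar.  [the basement: — | the rooftop: the ammonia bottle, the base flask, the catalyst vial, the ether can, the oxidiser, the peroxide, the reducing agent, the solvent jar]

13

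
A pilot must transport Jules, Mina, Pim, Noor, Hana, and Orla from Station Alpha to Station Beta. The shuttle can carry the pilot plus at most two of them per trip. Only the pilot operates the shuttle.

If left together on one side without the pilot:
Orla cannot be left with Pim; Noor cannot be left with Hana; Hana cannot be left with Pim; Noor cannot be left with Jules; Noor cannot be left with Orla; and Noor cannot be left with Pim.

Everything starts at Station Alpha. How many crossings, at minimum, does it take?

Counting alone: the pilot can take at most 2 across per trip to Station Beta, so moving all 6 needs at least 3 loaded trips out, with a return between consecutive ones — at least 5 crossings.
The safety rule pushes this higher. Following every safe sequence of crossings, the most of the 6 that can be at Station Beta as the shuttle arrives there on crossings 5, 7 is 4, 5 respectively — never all 6.
So no plan with fewer than 9 crossings exists, and this one achieves 9:
1. Pilot goes to Station Beta with Noor and Pim.
2. Pilot goes back to Station Alpha with Pim.
3. Pilot goes to Station Beta with Jules and Pim.
4. Pilot goes back to Station Alpha with Noor.
5. Pilot goes to Station Beta with Mina and Noor.
6. Pilot goes back to Station Alpha with Noor.
7. Pilot goes to Station Beta with Hana and Orla.
8. Pilot goes back to Station Alpha with Pim.
9. Pilot goes to Station Beta with Noor and Pim.

9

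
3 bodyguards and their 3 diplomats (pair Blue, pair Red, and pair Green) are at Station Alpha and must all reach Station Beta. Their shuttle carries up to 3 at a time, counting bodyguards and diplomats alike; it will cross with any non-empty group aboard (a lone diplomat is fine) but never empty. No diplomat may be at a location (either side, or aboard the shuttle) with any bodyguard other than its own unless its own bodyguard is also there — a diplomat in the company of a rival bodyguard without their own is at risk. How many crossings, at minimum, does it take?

5

Counting alone: each trip to Station Beta takes at most 3 across and each return brings at least 1 back, so after t trips out (and t−1 returns) at most 3t − (t−1) of the 6 are across; that first reaches 6 at t = 3, so at least 5 crossings are needed.
The plan below uses exactly 5 crossings, so it is optimal:
1. bodyguard Blue and diplomat Blue cross → Station Beta.
2. bodyguard Blue crosses ← Station Alpha.
3. bodyguard Blue, bodyguard Green, and bodyguard Red cross → Station Beta.
4. diplomat Blue crosses ← Station Alpha.
5. diplomat Blue, diplomat Green, and diplomat Red cross → Station Beta.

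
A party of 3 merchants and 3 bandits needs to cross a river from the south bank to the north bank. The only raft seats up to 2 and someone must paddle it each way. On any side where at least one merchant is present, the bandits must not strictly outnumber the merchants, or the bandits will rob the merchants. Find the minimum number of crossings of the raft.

Counting alone: each trip to the north bank takes at most 2 across and each return brings at least 1 back, so after t trips out (and t−1 returns) at most 2t − (t−1) of the 6 are across; that first reaches 6 at t = 5, so at least 9 crossings are needed.
The safety rule pushes this higher. Following every safe sequence of crossings, the most of the 6 that can be at the north bank as the raft arrives there on crossing 9 is 5 — never all 6.
So no plan with fewer than 11 crossings exists, and this one achieves 11:
1. 2 bandits → the north bank.  (the south bank: 3M 1B; the north bank: 0M 2B)
2. 1 bandit ← the south bank.  (the south bank: 3M 2B; the north bank: 0M 1B)
3. 2 bandits → the north bank.  (the south bank: 3M 0B; the north bank: 0M 3B)
4. 1 bandit ← the south bank.  (the south bank: 3M 1B; the north bank: 0M 2B)
5. 2 merchants → the north bank.  (the south bank: 1M 1B; the north bank: 2M 2B)
6. 1 merchant and 1 bandit ← the south bank.  (the south bank: 2M 2B; the north bank: 1M 1B)
7. 2 merchants → the north bank.  (the south bank: 0M 2B; the north bank: 3M 1B)
8. 1 bandit ← the south bank.  (the south bank: 0M 3B; the north bank: 3M 0B)
9. 2 bandits → the north bank.  (the south bank: 0M 1B; the north bank: 3M 2B)
10. 1 bandit ← the south bank.  (the south bank: 0M 2B; the north bank: 3M 1B)
11. 2 bandits → the north bank.  (the south bank: 0M 0B; the north bank: 3M 3B)

11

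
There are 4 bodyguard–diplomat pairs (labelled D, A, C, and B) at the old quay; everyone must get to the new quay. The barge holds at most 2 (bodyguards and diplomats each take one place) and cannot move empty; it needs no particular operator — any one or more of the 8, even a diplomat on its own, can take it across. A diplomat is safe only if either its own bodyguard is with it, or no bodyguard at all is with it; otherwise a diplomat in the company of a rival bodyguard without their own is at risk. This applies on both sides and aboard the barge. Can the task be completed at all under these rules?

No

Following every safe sequence of crossings from the start, the most of the 8 that can be at the new quay as the barge arrives there on crossings 1, 3, 5 is 2, 3, 4 respectively; the best ever achieved is 4 of 8.
From crossing 7 on, no configuration arises that was not already reachable earlier: only 44 distinct safe configurations (who is on which side, and where the barge is) can ever be reached, none of them has everyone across, and every continuation just revisits them. So no valid plan exists.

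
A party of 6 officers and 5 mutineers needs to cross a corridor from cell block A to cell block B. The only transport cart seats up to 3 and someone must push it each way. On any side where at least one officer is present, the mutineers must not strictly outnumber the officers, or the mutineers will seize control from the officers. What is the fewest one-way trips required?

9

Counting alone: each trip to cell block B takes at most 3 across and each return brings at least 1 back, so after t trips out (and t−1 returns) at most 3t − (t−1) of the 11 are across; that first reaches 11 at t = 5, so at least 9 crossings are needed.
The plan below uses exactly 9 crossings, so it is optimal:
1. 3 mutineers → cell block B.  (cell block A: 6O 2M; cell block B: 0O 3M)
2. 1 mutineer ← cell block A.  (cell block A: 6O 3M; cell block B: 0O 2M)
3. 3 officers → cell block B.  (cell block A: 3O 3M; cell block B: 3O 2M)
4. 1 officer ← cell block A.  (cell block A: 4O 3M; cell block B: 2O 2M)
5. 2 officers and 1 mutineer → cell block B.  (cell block A: 2O 2M; cell block B: 4O 3M)
6. 1 officer ← cell block A.  (cell block A: 3O 2M; cell block B: 3O 3M)
7. 2 officers and 1 mutineer → cell block B.  (cell block A: 1O 1M; cell block B: 5O 4M)
8. 1 officer ← cell block A.  (cell block A: 2O 1M; cell block B: 4O 4M)
9. 2 officers and 1 mutineer → cell block B.  (cell block A: 0O 0M; cell block B: 6O 5M)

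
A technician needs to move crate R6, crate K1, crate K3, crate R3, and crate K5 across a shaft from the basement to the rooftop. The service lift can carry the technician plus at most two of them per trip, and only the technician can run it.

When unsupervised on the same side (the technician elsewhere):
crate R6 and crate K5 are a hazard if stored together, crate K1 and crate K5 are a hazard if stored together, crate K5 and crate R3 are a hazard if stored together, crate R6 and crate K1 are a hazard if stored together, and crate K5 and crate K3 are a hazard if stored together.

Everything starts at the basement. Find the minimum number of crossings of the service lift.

7

Counting alone: the technician can take at most 2 across per trip to the rooftop, so moving all 5 needs at least 3 loaded trips out, with a return between consecutive ones — at least 5 crossings.
The safety rule pushes this higher. Following every safe sequence of crossings, the most of the 5 that can be at the rooftop as the service lift arrives there on crossing 5 is 4 — never all 5.
So no plan with fewer than 7 crossings exists, and this one achieves 7:
1. Technician goes to the rooftop with crate K5 and crate R6.
2. Technician goes back to the basement with crate R6.
3. Technician goes to the rooftop with crate K3 and crate R6.
4. Technician goes back to the basement with crate K5.
5. Technician goes to the rooftop with crate K1 and crate R3.
6. Technician goes back to the basement with crate R6.
7. Technician goes to the rooftop with crate K5 and crate R6.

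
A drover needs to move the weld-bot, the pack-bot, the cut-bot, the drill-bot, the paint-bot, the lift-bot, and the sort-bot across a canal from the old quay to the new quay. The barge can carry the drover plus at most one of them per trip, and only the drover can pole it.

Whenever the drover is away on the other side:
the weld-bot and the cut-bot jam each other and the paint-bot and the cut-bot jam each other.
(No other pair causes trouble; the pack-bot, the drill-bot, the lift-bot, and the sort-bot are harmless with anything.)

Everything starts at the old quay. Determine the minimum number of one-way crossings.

15

Counting alone: the drover can take at most 1 across per trip to the new quay, so moving all 7 needs at least 7 loaded trips out, with a return between consecutive ones — at least 13 crossings.
The safety rule pushes this higher. Following every safe sequence of crossings, the most of the 7 that can be at the new quay as the barge arrives there on crossing 13 is 6 — never all 7.
So no plan with fewer than 15 crossings exists, and this one achieves 15:
1. Drover goes to the new quay with the cut-bot.  [the old quay: the drill-bot, the lift-bot, the pack-bot, the paint-bot, the sort-bot, the weld-bot | the new quay: the cut-bot]
2. Drover goes back to the old quay alone.  [the old quay: the drill-bot, the lift-bot, the pack-bot, the paint-bot, the sort-bot, the weld-bot | the new quay: the cut-bot]
3. Drover goes to the new quay with the weld-bot.  [the old quay: the drill-bot, the lift-bot, the pack-bot, the paint-bot, the sort-bot | the new quay: the cut-bot, the weld-bot]
4. Drover goes back to the old quay with the cut-bot.  [the old quay: the cut-bot, the drill-bot, the lift-bot, the pack-bot, the paint-bot, the sort-bot | the new quay: the weld-bot]
5. Drover goes to the new quay with the paint-bot.  [the old quay: the cut-bot, the drill-bot, the lift-bot, the pack-bot, the sort-bot | the new quay: the paint-bot, the weld-bot]
6. Drover goes back to the old quay alone.  [the old quay: the cut-bot, the drill-bot, the lift-bot, the pack-bot, the sort-bot | the new quay: the paint-bot, the weld-bot]
7. Drover goes to the new quay with the pack-bot.  [the old quay: the cut-bot, the drill-bot, the lift-bot, the sort-bot | the new quay: the pack-bot, the paint-bot, the weld-bot]
8. Drover goes back to the old quay alone.  [the old quay: the cut-bot, the drill-bot, the lift-bot, the sort-bot | the new quay: the pack-bot, the paint-bot, the weld-bot]
9. Drover goes to the new quay with the drill-bot.  [the old quay: the cut-bot, the lift-bot, the sort-bot | the new quay: the drill-bot, the pack-bot, the paint-bot, the weld-bot]
10. Drover goes back to the old quay alone.  [the old quay: the cut-bot, the lift-bot, the sort-bot | the new quay: the drill-bot, the pack-bot, the paint-bot, the weld-bot]
11. Drover goes to the new quay with the lift-bot.  [the old quay: the cut-bot, the sort-bot | the new quay: the drill-bot, the lift-bot, the pack-bot, the paint-bot, the weld-bot]
12. Drover goes back to the old quay alone.  [the old quay: the cut-bot, the sort-bot | the new quay: the drill-bot, the lift-bot, the pack-bot, the paint-bot, the weld-bot]
13. Drover goes to the new quay with the sort-bot.  [the old quay: the cut-bot | the new quay: the drill-bot, the lift-bot, the pack-bot, the paint-bot, the sort-bot, the weld-bot]
14. Drover goes back to the old quay alone.  [the old quay: the cut-bot | the new quay: the drill-bot, the lift-bot, the pack-bot, the paint-bot, the sort-bot, the weld-bot]
15. Drover goes to the new quay with the cut-bot.  [the old quay: — | the new quay: the cut-bot, the drill-bot, the lift-bot, the pack-bot, the paint-bot, the sort-bot, the weld-bot]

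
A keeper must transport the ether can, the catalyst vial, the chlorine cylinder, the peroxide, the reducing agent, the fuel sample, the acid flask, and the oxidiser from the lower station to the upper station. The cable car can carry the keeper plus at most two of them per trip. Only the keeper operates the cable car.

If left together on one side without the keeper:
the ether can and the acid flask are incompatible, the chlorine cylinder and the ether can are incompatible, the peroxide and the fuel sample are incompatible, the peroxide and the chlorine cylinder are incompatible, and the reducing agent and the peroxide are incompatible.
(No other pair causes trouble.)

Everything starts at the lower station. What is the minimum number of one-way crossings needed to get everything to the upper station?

9

Counting alone: the keeper can take at most 2 across per trip to the upper station, so moving all 8 needs at least 4 loaded trips out, with a return between consecutive ones — at least 7 crossings.
The safety rule pushes this higher. Following every safe sequence of crossings, the most of the 8 that can be at the upper station as the cable car arrives there on crossing 7 is 7 — never all 8.
So no plan with fewer than 9 crossings exists, and this one achieves 9:
1. Keeper goes to the upper station with the ether can and the peroxide.  [the lower station: the acid flask, the catalyst vial, the chlorine cylinder, the fuel sample, the oxidiser, the reducing agent | the upper station: the ether can, the peroxide]
2. Keeper goes back to the lower station alone.  [the lower station: the acid flask, the catalyst vial, the chlorine cylinder, the fuel sample, the oxidiser, the reducing agent | the upper station: the ether can, the peroxide]
3. Keeper goes to the upper station with the catalyst vial and the reducing agent.  [the lower station: the acid flask, the chlorine cylinder, the fuel sample, the oxidiser | the upper station: the catalyst vial, the ether can, the peroxide, the reducing agent]
4. Keeper goes back to the lower station with the peroxide.  [the lower station: the acid flask, the chlorine cylinder, the fuel sample, the oxidiser, the peroxide | the upper station: the catalyst vial, the ether can, the reducing agent]
5. Keeper goes to the upper station with the chlorine cylinder and the fuel sample.  [the lower station: the acid flask, the oxidiser, the peroxide | the upper station: the catalyst vial, the chlorine cylinder, the ether can, the fuel sample, the reducing agent]
6. Keeper goes back to the lower station with the ether can.  [the lower station: the acid flask, the ether can, the oxidiser, the peroxide | the upper station: the catalyst vial, the chlorine cylinder, the fuel sample, the reducing agent]
7. Keeper goes to the upper station with the acid flask and the oxidiser.  [the lower station: the ether can, the peroxide | the upper station: the acid flask, the catalyst vial, the chlorine cylinder, the fuel sample, the oxidiser, the reducing agent]
8. Keeper goes back to the lower station alone.  [the lower station: the ether can, the peroxide | the upper station: the acid flask, the catalyst vial, the chlorine cylinder, the fuel sample, the oxidiser, the reducing agent]
9. Keeper goes to the upper station with the ether can and the peroxide.  [the lower station: — | the upper station: the acid flask, the catalyst vial, the chlorine cylinder, the ether can, the fuel sample, the oxidiser, the peroxide, the reducing agent]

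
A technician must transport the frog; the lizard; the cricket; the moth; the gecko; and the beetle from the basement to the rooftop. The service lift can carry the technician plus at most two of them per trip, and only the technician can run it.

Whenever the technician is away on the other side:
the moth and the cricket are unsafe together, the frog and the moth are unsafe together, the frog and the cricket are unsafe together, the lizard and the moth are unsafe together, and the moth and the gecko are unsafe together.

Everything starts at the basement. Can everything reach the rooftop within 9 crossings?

Yes

Yes — this plan uses 9 crossings (≤ 9):
1. Technician goes to the rooftop with the frog and the moth.
2. Technician goes back to the basement with the frog.
3. Technician goes to the rooftop with the frog and the lizard.
4. Technician goes back to the basement with the moth.
5. Technician goes to the rooftop with the cricket and the gecko.
6. Technician goes back to the basement with the frog.
7. Technician goes to the rooftop with the beetle and the frog.
8. Technician goes back to the basement with the frog.
9. Technician goes to the rooftop with the frog and the moth.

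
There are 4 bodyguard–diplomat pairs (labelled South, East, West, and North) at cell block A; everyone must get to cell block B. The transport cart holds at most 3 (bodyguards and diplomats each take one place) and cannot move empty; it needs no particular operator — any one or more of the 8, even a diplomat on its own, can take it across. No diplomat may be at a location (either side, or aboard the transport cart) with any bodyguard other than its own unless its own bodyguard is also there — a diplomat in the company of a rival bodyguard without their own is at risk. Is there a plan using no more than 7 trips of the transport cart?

No

Counting alone: each trip to cell block B takes at most 3 across and each return brings at least 1 back, so after t trips out (and t−1 returns) at most 3t − (t−1) of the 8 are across; that first reaches 8 at t = 4, so at least 7 crossings are needed.
The safety rule pushes this higher. Following every safe sequence of crossings, the most of the 8 that can be at cell block B as the transport cart arrives there on crossing 7 is 7 — never all 8.
So the move cannot be finished within 7 crossings. (The shortest complete plan takes 9:)
1. bodyguard South and diplomat South cross → cell block B.
2. bodyguard South crosses ← cell block A.
3. bodyguard East, bodyguard South, and diplomat East cross → cell block B.
4. bodyguard South and diplomat South cross ← cell block A.
5. bodyguard North, bodyguard South, and bodyguard West cross → cell block B.
6. diplomat East crosses ← cell block A.
7. diplomat East and diplomat South cross → cell block B.
8. diplomat South crosses ← cell block A.
9. diplomat North, diplomat South, and diplomat West cross → cell block B.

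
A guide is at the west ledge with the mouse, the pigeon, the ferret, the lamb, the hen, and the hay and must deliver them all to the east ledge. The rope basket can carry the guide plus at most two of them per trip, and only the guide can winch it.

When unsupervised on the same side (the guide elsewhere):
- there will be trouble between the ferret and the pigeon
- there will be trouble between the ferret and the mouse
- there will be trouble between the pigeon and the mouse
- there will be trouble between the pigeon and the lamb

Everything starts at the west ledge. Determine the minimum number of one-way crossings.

Counting alone: the guide can take at most 2 across per trip to the east ledge, so moving all 6 needs at least 3 loaded trips out, with a return between consecutive ones — at least 5 crossings.
The safety rule pushes this higher. Following every safe sequence of crossings, the most of the 6 that can be at the east ledge as the rope basket arrives there on crossings 5, 7 is 4, 5 respectively — never all 6.
So no plan with fewer than 9 crossings exists, and this one achieves 9:
1. Guide goes to the east ledge with the mouse and the pigeon.  [the west ledge: the ferret, the hay, the hen, the lamb | the east ledge: the mouse, the pigeon]
2. Guide goes back to the west ledge with the mouse.  [the west ledge: the ferret, the hay, the hen, the lamb, the mouse | the east ledge: the pigeon]
3. Guide goes to the east ledge with the lamb and the mouse.  [the west ledge: the ferret, the hay, the hen | the east ledge: the lamb, the mouse, the pigeon]
4. Guide goes back to the west ledge with the pigeon.  [the west ledge: the ferret, the hay, the hen, the pigeon | the east ledge: the lamb, the mouse]
5. Guide goes to the east ledge with the hen and the pigeon.  [the west ledge: the ferret, the hay | the east ledge: the hen, the lamb, the mouse, the pigeon]
6. Guide goes back to the west ledge with the pigeon.  [the west ledge: the ferret, the hay, the pigeon | the east ledge: the hen, the lamb, the mouse]
7. Guide goes to the east ledge with the hay and the pigeon.  [the west ledge: the ferret | the east ledge: the hay, the hen, the lamb, the mouse, the pigeon]
8. Guide goes back to the west ledge with the pigeon.  [the west ledge: the ferret, the pigeon | the east ledge: the hay, the hen, the lamb, the mouse]
9. Guide goes to the east ledge with the ferret and the pigeon.  [the west ledge: — | the east ledge: the ferret, the hay, the hen, the lamb, the mouse, the pigeon]

9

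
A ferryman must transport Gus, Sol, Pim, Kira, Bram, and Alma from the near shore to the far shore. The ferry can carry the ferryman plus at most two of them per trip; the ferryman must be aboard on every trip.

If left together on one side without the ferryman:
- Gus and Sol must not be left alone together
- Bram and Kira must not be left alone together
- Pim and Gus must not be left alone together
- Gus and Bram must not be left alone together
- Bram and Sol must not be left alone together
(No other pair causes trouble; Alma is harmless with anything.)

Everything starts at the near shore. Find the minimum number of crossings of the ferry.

Counting alone: the ferryman can take at most 2 across per trip to the far shore, so moving all 6 needs at least 3 loaded trips out, with a return between consecutive ones — at least 5 crossings.
The safety rule pushes this higher. Following every safe sequence of crossings, the most of the 6 that can be at the far shore as the ferry arrives there on crossings 5, 7 is 4, 5 respectively — never all 6.
So no plan with fewer than 9 crossings exists, and this one achieves 9:
1. Ferryman goes to the far shore with Bram and Gus.  [the near shore: Alma, Kira, Pim, Sol | the far shore: Bram, Gus]
2. Ferryman goes back to the near shore with Gus.  [the near shore: Alma, Gus, Kira, Pim, Sol | the far shore: Bram]
3. Ferryman goes to the far shore with Gus and Pim.  [the near shore: Alma, Kira, Sol | the far shore: Bram, Gus, Pim]
4. Ferryman goes back to the near shore with Gus.  [the near shore: Alma, Gus, Kira, Sol | the far shore: Bram, Pim]
5. Ferryman goes to the far shore with Alma and Gus.  [the near shore: Kira, Sol | the far shore: Alma, Bram, Gus, Pim]
6. Ferryman goes back to the near shore with Gus.  [the near shore: Gus, Kira, Sol | the far shore: Alma, Bram, Pim]
7. Ferryman goes to the far shore with Kira and Sol.  [the near shore: Gus | the far shore: Alma, Bram, Kira, Pim, Sol]
8. Ferryman goes back to the near shore with Bram.  [the near shore: Bram, Gus | the far shore: Alma, Kira, Pim, Sol]
9. Ferryman goes to the far shore with Bram and Gus.  [the near shore: — | the far shore: Alma, Bram, Gus, Kira, Pim, Sol]

9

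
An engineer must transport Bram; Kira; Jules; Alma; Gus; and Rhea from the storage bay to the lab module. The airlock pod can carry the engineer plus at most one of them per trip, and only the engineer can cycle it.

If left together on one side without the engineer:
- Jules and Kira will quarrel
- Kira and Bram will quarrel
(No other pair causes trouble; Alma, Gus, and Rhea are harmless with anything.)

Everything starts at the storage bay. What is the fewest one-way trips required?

13

Counting alone: the engineer can take at most 1 across per trip to the lab module, so moving all 6 needs at least 6 loaded trips out, with a return between consecutive ones — at least 11 crossings.
The safety rule pushes this higher. Following every safe sequence of crossings, the most of the 6 that can be at the lab module as the airlock pod arrives there on crossing 11 is 5 — never all 6.
So no plan with fewer than 13 crossings exists, and this one achieves 13:
1. Engineer goes to the lab module with Kira.
2. Engineer goes back to the storage bay alone.
3. Engineer goes to the lab module with Bram.
4. Engineer goes back to the storage bay with Kira.
5. Engineer goes to the lab module with Jules.
6. Engineer goes back to the storage bay alone.
7. Engineer goes to the lab module with Alma.
8. Engineer goes back to the storage bay alone.
9. Engineer goes to the lab module with Gus.
10. Engineer goes back to the storage bay alone.
11. Engineer goes to the lab module with Rhea.
12. Engineer goes back to the storage bay alone.
13. Engineer goes to the lab module with Kira.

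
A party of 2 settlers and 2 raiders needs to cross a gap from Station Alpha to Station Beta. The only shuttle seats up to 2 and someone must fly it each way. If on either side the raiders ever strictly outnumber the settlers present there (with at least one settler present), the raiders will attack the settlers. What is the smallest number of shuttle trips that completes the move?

5

Counting alone: each trip to Station Beta takes at most 2 across and each return brings at least 1 back, so after t trips out (and t−1 returns) at most 2t − (t−1) of the 4 are across; that first reaches 4 at t = 3, so at least 5 crossings are needed.
The plan below uses exactly 5 crossings, so it is optimal:
1. 2 raiders → Station Beta.  (Station Alpha: 2S 0R; Station Beta: 0S 2R)
2. 1 raider ← Station Alpha.  (Station Alpha: 2S 1R; Station Beta: 0S 1R)
3. 2 settlers → Station Beta.  (Station Alpha: 0S 1R; Station Beta: 2S 1R)
4. 1 raider ← Station Alpha.  (Station Alpha: 0S 2R; Station Beta: 2S 0R)
5. 2 raiders → Station Beta.  (Station Alpha: 0S 0R; Station Beta: 2S 2R)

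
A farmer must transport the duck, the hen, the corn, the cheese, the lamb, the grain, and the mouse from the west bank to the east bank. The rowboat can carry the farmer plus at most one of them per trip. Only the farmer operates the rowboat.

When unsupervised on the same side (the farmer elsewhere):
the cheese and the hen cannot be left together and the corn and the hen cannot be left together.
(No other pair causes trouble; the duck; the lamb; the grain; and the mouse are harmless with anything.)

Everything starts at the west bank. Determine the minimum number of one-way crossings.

Counting alone: the farmer can take at most 1 across per trip to the east bank, so moving all 7 needs at least 7 loaded trips out, with a return between consecutive ones — at least 13 crossings.
The safety rule pushes this higher. Following every safe sequence of crossings, the most of the 7 that can be at the east bank as the rowboat arrives there on crossing 13 is 6 — never all 7.
So no plan with fewer than 15 crossings exists, and this one achieves 15:
1. Farmer goes to the east bank with the hen.
2. Farmer goes back to the west bank alone.
3. Farmer goes to the east bank with the duck.
4. Farmer goes back to the west bank alone.
5. Farmer goes to the east bank with the corn.
6. Farmer goes back to the west bank with the hen.
7. Farmer goes to the east bank with the cheese.
8. Farmer goes back to the west bank alone.
9. Farmer goes to the east bank with the lamb.
10. Farmer goes back to the west bank alone.
11. Farmer goes to the east bank with the grain.
12. Farmer goes back to the west bank alone.
13. Farmer goes to the east bank with the mouse.
14. Farmer goes back to the west bank alone.
15. Farmer goes to the east bank with the hen.

15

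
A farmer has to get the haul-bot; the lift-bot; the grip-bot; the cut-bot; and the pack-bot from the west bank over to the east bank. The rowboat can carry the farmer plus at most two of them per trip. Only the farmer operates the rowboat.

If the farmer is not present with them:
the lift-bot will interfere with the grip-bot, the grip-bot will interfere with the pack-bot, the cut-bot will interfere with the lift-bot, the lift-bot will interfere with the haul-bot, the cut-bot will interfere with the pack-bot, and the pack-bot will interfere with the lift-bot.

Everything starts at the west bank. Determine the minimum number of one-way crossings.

Counting alone: the farmer can take at most 2 across per trip to the east bank, so moving all 5 needs at least 3 loaded trips out, with a return between consecutive ones — at least 5 crossings.
The safety rule pushes this higher. Following every safe sequence of crossings, the most of the 5 that can be at the east bank as the rowboat arrives there on crossing 5 is 4 — never all 5.
So no plan with fewer than 7 crossings exists, and this one achieves 7:
1. Farmer goes to the east bank with the lift-bot and the pack-bot.
2. Farmer goes back to the west bank with the lift-bot.
3. Farmer goes to the east bank with the haul-bot and the lift-bot.
4. Farmer goes back to the west bank with the lift-bot.
5. Farmer goes to the east bank with the cut-bot and the grip-bot.
6. Farmer goes back to the west bank with the pack-bot.
7. Farmer goes to the east bank with the lift-bot and the pack-bot.

7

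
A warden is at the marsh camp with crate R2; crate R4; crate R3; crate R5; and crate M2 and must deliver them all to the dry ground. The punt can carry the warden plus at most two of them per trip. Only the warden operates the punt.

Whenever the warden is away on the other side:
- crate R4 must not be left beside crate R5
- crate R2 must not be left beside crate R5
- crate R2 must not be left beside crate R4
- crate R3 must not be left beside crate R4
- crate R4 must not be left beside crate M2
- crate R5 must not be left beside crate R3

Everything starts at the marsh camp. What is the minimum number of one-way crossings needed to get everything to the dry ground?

Counting alone: the warden can take at most 2 across per trip to the dry ground, so moving all 5 needs at least 3 loaded trips out, with a return between consecutive ones — at least 5 crossings.
The safety rule pushes this higher. Following every safe sequence of crossings, the most of the 5 that can be at the dry ground as the punt arrives there on crossing 5 is 4 — never all 5.
So no plan with fewer than 7 crossings exists, and this one achieves 7:
1. Warden goes to the dry ground with crate R4 and crate R5.
2. Warden goes back to the marsh camp with crate R4.
3. Warden goes to the dry ground with crate M2 and crate R4.
4. Warden goes back to the marsh camp with crate R4.
5. Warden goes to the dry ground with crate R2 and crate R3.
6. Warden goes back to the marsh camp with crate R5.
7. Warden goes to the dry ground with crate R4 and crate R5.

7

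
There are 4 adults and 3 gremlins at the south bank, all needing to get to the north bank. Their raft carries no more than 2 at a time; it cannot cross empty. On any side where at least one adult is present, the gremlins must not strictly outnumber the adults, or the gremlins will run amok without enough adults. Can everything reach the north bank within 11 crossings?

Yes — this plan uses 11 crossings (≤ 11):
1. 2 gremlins → the north bank.  (the south bank: 4A 1G; the north bank: 0A 2G)
2. 1 gremlin ← the south bank.  (the south bank: 4A 2G; the north bank: 0A 1G)
3. 2 gremlins → the north bank.  (the south bank: 4A 0G; the north bank: 0A 3G)
4. 1 gremlin ← the south bank.  (the south bank: 4A 1G; the north bank: 0A 2G)
5. 2 adults → the north bank.  (the south bank: 2A 1G; the north bank: 2A 2G)
6. 1 gremlin ← the south bank.  (the south bank: 2A 2G; the north bank: 2A 1G)
7. 1 adult and 1 gremlin → the north bank.  (the south bank: 1A 1G; the north bank: 3A 2G)
8. 1 adult ← the south bank.  (the south bank: 2A 1G; the north bank: 2A 2G)
9. 1 adult and 1 gremlin → the north bank.  (the south bank: 1A 0G; the north bank: 3A 3G)
10. 1 gremlin ← the south bank.  (the south bank: 1A 1G; the north bank: 3A 2G)
11. 1 adult and 1 gremlin → the north bank.  (the south bank: 0A 0G; the north bank: 4A 3G)

Yes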